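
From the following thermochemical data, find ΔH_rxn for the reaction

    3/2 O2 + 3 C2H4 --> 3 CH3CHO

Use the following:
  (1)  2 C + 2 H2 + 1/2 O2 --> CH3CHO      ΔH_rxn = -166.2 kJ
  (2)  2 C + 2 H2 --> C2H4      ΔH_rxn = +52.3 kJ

(1) × 3: (3)·(-166.2) = -498.6 kJ
(2) reversed and × 3: (-3)·(+52.3) = -156.9 kJ
Combining the equations, ΔH_rxn = (-498.6) + (-156.9) = -655.5 kJ

ΔH_rxn = -655.5 kJ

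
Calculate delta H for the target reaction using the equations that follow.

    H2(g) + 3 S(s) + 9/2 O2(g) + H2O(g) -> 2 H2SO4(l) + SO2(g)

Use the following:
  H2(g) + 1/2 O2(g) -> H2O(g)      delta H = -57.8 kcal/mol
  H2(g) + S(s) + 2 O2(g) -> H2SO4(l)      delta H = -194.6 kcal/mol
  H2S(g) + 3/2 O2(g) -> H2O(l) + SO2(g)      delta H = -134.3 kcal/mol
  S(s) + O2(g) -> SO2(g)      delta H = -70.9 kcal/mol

delta H = -402.3 kcal/mol

equation 1 reversed: +57.8 kcal/mol
equation 2 × 2: (2)·(-194.6) = -389.2 kcal/mol
equation 3: not needed.
equation 4 as written: -70.9 kcal/mol
By Hess's law, delta H = (+57.8) + (-389.2) + (-70.9) = -402.3 kcal/mol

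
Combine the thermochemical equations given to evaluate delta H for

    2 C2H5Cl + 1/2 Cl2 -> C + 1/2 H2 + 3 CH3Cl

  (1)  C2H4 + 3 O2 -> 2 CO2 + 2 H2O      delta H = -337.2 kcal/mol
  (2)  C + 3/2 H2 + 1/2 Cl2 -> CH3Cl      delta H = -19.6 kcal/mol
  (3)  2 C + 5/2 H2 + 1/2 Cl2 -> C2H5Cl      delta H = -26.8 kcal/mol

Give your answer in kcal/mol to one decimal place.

delta H = -5.2 kcal/mol

(1): not needed.
(2) × 3: (3)·(-19.6) = -58.8 kcal/mol
(3) reversed and × 2: (-2)·(-26.8) = +53.6 kcal/mol
Since enthalpy is a state function, delta H = (-58.8) + (+53.6) = -5.2 kcal/mol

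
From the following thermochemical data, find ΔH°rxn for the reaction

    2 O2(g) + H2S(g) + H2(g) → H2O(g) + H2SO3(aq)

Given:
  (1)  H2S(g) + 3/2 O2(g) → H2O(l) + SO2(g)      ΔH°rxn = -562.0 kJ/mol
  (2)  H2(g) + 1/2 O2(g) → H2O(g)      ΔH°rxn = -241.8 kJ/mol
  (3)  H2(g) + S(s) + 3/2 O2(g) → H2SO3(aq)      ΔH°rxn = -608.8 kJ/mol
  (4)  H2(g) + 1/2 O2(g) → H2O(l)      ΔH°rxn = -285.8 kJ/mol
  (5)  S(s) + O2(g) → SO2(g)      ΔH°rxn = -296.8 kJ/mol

(1) as written (H2S(g) already on the reactant side): -562.0 kJ/mol
(2) as written (H2O(g) already on the product side): -241.8 kJ/mol
(3) as written (H2SO3(aq) already on the product side): -608.8 kJ/mol
(4) reversed: +285.8 kJ/mol
(5) reversed: +296.8 kJ/mol
ΔH°rxn = (1)·(-562.0) + (1)·(-241.8) + (1)·(-608.8) + (-1)·(-285.8) + (-1)·(-296.8) = -830.0 kJ/mol

ΔH°rxn = -830.0 kJ/mol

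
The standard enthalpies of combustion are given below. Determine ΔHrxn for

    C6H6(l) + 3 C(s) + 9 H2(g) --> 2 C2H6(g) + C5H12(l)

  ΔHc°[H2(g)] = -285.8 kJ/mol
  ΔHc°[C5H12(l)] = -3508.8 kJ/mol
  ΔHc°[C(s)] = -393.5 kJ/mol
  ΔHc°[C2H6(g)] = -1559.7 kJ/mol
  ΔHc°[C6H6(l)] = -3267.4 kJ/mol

ΔHrxn = -391.9 kJ/mol

With combustion enthalpies, reactants minus products:
= [1·(-3267.4) + 3·(-393.5) + 9·(-285.8)] − [2·(-1559.7) + 1·(-3508.8)]
= -391.9 kJ/mol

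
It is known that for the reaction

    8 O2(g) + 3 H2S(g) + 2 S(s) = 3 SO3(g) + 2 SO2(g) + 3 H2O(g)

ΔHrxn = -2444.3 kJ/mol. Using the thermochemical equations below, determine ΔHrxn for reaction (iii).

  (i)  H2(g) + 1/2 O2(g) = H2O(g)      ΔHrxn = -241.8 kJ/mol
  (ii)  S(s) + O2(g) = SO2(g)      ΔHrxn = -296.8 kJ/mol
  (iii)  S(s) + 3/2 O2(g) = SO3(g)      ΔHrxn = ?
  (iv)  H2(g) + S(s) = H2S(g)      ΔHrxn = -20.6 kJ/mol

(i) × 3 (×3 to match 3 H2O(g) in the target): (3)·(-241.8) = -725.4 kJ/mol
(ii) × 2 (×2 to match 2 SO2(g) in the target): (2)·(-296.8) = -593.6 kJ/mol
(iii) × 3 (×3 to match 3 SO3(g) in the target): contributes 3·x
(iv) reversed and × 3 (reverse to put H2S(g) on the reactant side; ×3 to match 3 H2S(g) in the target): (-3)·(-20.6) = +61.8 kJ/mol
-2444.3 = (-725.4) + (-593.6) + (+61.8) + 3·x
x = (-2444.3 − (-1257.2)) / (3) = -395.7 kJ/mol

ΔHrxn = -395.7 kJ/mol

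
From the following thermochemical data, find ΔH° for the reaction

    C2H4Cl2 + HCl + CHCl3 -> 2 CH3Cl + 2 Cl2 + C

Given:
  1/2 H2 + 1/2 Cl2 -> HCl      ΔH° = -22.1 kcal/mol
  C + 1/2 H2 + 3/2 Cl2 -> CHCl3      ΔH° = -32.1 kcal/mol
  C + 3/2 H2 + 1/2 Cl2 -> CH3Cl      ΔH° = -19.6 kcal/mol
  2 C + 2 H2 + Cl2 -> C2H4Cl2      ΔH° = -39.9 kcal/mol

equation 1 reversed: +22.1 kcal/mol
equation 2 reversed: +32.1 kcal/mol
equation 3 × 2: (2)·(-19.6) = -39.2 kcal/mol
equation 4 reversed: +39.9 kcal/mol
ΔH° = (+22.1) + (+32.1) + (-39.2) + (+39.9) = 54.9 kcal/mol

ΔH° = 54.9 kcal/mol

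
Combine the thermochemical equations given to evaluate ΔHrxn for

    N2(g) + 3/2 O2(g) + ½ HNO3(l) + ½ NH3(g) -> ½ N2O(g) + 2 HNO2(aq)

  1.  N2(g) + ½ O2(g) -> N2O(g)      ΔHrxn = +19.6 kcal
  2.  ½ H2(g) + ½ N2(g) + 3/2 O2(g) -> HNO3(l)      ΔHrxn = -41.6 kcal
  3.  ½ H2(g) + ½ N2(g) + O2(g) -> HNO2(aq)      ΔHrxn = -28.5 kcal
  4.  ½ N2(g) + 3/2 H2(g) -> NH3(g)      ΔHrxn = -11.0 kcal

ΔHrxn = -20.9 kcal

eq. 1 × 1/2 (scale by 1/2 for the 1/2 N2O(g)): (1/2)·(+19.6) = +9.8 kcal
eq. 2 reversed and × 1/2 (reverse to put HNO3(l) on the reactant side; ×1/2 to match 1/2 HNO3(l) in the target): (-1/2)·(-41.6) = +20.8 kcal
eq. 3 × 2 (scale by 2 for the 2 HNO2(aq)): (2)·(-28.5) = -57.0 kcal
eq. 4 reversed and × 1/2 (reverse to put NH3(g) on the reactant side; scale by 1/2 for the 1/2 NH3(g)): (-1/2)·(-11.0) = +5.5 kcal
Combining the equations, ΔHrxn = (+9.8) + (+20.8) + (-57.0) + (+5.5) = -20.9 kcal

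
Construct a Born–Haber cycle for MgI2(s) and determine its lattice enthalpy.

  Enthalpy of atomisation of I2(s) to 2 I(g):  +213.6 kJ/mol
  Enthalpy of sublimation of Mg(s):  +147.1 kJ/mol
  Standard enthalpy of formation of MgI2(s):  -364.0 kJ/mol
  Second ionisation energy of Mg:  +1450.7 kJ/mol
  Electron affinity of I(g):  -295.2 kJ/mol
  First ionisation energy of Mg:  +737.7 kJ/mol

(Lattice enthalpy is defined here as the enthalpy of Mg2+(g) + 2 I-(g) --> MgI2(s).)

ΔHf° = 1·ΔHsub + 1·(ΣIE) + 1·D(I2) + 2·EA + U
-364.0 = 1·(+147.1) + 1·(+2188.4) + 1·(+213.6) + 2·(-295.2) + U
U = -364.0 − (+1958.7) = -2322.7 kJ/mol

U = -2322.7 kJ/mol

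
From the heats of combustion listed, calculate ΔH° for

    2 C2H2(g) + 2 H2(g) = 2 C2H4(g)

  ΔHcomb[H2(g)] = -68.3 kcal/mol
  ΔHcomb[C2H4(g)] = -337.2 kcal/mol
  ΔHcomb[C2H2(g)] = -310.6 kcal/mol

Using ΔH = Σ nΔHc°(reactants) − Σ nΔHc°(products):
= [2·(-310.6) + 2·(-68.3)] − [2·(-337.2)]
= -83.4 kcal/mol

ΔH° = -83.4 kcal/mol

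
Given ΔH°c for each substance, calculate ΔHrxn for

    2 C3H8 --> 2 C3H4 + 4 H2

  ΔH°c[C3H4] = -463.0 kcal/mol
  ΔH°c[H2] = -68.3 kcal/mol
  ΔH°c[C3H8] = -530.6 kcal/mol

ΔHrxn = 138.0 kcal/mol

Using ΔH = Σ nΔHc°(reactants) − Σ nΔHc°(products):
= [2·(-530.6)] − [2·(-463.0) + 4·(-68.3)]
= 138.0 kcal/mol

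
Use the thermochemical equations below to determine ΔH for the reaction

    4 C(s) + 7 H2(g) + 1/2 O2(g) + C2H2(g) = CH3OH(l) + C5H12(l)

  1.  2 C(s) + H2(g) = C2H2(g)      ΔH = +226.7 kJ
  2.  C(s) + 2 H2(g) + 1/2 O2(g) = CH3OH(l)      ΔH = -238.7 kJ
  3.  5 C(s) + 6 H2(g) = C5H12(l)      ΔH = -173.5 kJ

eq. 1 reversed: -226.7 kJ
eq. 2 as written: -238.7 kJ
eq. 3 as written: -173.5 kJ
Since enthalpy is a state function, ΔH = (-1)·(+226.7) + (1)·(-238.7) + (1)·(-173.5) = -638.9 kJ

ΔH = -638.9 kJ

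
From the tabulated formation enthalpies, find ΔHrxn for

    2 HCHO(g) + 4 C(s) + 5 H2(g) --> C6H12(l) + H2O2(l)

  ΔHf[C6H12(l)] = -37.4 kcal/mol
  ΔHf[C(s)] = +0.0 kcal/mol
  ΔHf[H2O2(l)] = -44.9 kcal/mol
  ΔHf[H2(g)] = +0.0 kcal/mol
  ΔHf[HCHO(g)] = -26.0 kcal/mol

ΔHrxn = -30.3 kcal/mol

ΔH°rxn = Σ nΔHf°(products) − Σ nΔHf°(reactants).
Products: 1·(-37.4) + 1·(-44.9) = -82.3
Reactants: 2·(-26.0) + 4·(+0.0) + 5·(+0.0) = -52.0
ΔHrxn = (-82.3) − (-52.0) = -30.3 kcal/mol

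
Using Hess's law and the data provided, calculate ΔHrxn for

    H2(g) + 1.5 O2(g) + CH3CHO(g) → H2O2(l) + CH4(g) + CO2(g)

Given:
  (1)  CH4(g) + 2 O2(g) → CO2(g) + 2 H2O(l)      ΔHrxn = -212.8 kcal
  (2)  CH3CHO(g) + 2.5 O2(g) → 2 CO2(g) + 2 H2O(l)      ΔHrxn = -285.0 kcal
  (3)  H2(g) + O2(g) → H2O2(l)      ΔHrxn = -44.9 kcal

ΔHrxn = -117.1 kcal

(1) reversed (reverse to put CH4(g) on the product side): +212.8 kcal
(2) as written (CH3CHO(g) already on the reactant side): -285.0 kcal
(3) as written (H2O2(l) already on the product side): -44.9 kcal
By Hess's law, ΔHrxn = (-1)·(-212.8) + (1)·(-285.0) + (1)·(-44.9) = -117.1 kcal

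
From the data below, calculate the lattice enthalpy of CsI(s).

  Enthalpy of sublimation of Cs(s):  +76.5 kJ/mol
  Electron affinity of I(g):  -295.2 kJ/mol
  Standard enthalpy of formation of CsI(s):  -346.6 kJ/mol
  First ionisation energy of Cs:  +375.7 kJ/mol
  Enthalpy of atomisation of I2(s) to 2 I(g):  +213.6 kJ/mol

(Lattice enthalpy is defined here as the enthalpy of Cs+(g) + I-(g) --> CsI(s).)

U = -610.4 kJ/mol

ΔHf° = 1·ΔHsub + 1·(ΣIE) + 1/2·D(I2) + 1·EA + U
-346.6 = 1·(+76.5) + 1·(+375.7) + 1/2·(+213.6) + 1·(-295.2) + U
U = -346.6 − (+263.8) = -610.4 kJ/mol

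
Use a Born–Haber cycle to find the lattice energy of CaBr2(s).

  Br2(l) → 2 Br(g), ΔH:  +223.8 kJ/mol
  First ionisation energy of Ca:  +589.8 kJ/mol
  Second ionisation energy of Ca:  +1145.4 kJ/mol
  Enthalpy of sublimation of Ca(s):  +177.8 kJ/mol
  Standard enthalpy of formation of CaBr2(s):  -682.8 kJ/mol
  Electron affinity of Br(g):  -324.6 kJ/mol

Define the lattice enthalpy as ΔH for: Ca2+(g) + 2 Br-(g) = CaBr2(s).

U = -2170.4 kJ/mol

ΔHf° = 1·ΔHsub + 1·(ΣIE) + 1·D(Br2) + 2·EA + U
-682.8 = 1·(+177.8) + 1·(+1735.2) + 1·(+223.8) + 2·(-324.6) + U
U = -682.8 − (+1487.6) = -2170.4 kJ/mol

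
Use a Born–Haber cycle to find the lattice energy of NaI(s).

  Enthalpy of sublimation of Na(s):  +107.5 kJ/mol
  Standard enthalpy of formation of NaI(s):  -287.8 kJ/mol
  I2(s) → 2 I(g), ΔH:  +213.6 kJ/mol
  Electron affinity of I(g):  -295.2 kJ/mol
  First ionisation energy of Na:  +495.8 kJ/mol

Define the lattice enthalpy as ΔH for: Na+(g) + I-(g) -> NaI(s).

ΔHf° = 1·ΔHsub + 1·(ΣIE) + 1/2·D(I2) + 1·EA + U
-287.8 = 1·(+107.5) + 1·(+495.8) + 1/2·(+213.6) + 1·(-295.2) + U
U = -287.8 − (+414.9) = -702.7 kJ/mol

U = -702.7 kJ/mol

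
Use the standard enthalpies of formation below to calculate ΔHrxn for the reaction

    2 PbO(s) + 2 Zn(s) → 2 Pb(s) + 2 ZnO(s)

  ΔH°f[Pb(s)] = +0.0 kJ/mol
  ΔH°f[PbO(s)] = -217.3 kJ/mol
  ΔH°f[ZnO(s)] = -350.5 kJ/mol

ΔH°rxn = Σ nΔHf°(products) − Σ nΔHf°(reactants).
Products: 2·(+0.0) + 2·(-350.5) = -701.0
Reactants: 2·(-217.3) + 2·(+0.0) = -434.6
ΔHrxn = (-701.0) − (-434.6) = -266.4 kJ/mol

ΔHrxn = -266.4 kJ/mol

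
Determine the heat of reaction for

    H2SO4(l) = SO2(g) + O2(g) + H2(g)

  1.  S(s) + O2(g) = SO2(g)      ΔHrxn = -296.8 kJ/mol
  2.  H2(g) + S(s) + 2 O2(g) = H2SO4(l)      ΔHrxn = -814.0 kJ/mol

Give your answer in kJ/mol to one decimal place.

eq. 1 as written: -296.8 kJ/mol
eq. 2 reversed: +814.0 kJ/mol
ΔHrxn = (-296.8) + (+814.0) = 517.2 kJ/mol

ΔHrxn = 517.2 kJ/mol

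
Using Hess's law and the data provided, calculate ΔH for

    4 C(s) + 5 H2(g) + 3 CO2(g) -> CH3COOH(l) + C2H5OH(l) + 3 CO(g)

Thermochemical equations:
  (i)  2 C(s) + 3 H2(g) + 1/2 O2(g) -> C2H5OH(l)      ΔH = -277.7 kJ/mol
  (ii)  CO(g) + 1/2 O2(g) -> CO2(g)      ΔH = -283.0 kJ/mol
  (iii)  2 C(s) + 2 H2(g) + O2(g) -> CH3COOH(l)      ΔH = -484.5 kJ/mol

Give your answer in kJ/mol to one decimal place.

ΔH = 86.8 kJ/mol

(i) as written (C2H5OH(l) already on the product side): -277.7 kJ/mol
(ii) reversed and × 3 (reverse to put CO(g) on the product side; ×3 to match 3 CO(g) in the target): (-3)·(-283.0) = +849.0 kJ/mol
(iii) as written (CH3COOH(l) already on the product side): -484.5 kJ/mol
Summing the manipulated equations, ΔH = (-277.7) + (+849.0) + (-484.5) = 86.8 kJ/mol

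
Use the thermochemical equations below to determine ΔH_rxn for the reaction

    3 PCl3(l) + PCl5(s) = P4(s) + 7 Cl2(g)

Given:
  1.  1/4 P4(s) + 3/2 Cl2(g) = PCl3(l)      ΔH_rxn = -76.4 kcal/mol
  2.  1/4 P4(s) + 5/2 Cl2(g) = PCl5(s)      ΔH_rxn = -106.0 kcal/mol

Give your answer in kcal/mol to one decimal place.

ΔH_rxn = 335.2 kcal/mol

eq. 1 reversed and × 3 (reverse to put PCl3(l) on the reactant side; ×3 to match 3 PCl3(l) in the target): (-3)·(-76.4) = +229.2 kcal/mol
eq. 2 reversed (reverse to put PCl5(s) on the reactant side): +106.0 kcal/mol
Summing the manipulated equations, ΔH_rxn = (-3)·(-76.4) + (-1)·(-106.0) = 335.2 kcal/mol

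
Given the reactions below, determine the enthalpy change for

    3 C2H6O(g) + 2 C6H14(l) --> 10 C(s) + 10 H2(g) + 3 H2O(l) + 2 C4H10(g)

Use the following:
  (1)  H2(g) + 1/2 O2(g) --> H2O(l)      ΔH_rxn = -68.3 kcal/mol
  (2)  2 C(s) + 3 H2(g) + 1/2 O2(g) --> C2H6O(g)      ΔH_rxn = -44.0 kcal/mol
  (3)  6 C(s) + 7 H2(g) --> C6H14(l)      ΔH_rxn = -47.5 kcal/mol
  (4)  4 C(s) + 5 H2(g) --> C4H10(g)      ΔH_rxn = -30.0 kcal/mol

ΔH_rxn = -37.9 kcal/mol

(1) × 3 (scale by 3 for the 3 H2O(l)): (3)·(-68.3) = -204.9 kcal/mol
(2) reversed and × 3 (C2H6O(g) must end up as a reactant; ×3 to match 3 C2H6O(g) in the target): (-3)·(-44.0) = +132.0 kcal/mol
(3) reversed and × 2 (reverse to put C6H14(l) on the reactant side; ×2 to match 2 C6H14(l) in the target): (-2)·(-47.5) = +95.0 kcal/mol
(4) × 2 (scale by 2 for the 2 C4H10(g)): (2)·(-30.0) = -60.0 kcal/mol
Combining the equations, ΔH_rxn = (3)·(-68.3) + (-3)·(-44.0) + (-2)·(-47.5) + (2)·(-30.0) = -37.9 kcal/mol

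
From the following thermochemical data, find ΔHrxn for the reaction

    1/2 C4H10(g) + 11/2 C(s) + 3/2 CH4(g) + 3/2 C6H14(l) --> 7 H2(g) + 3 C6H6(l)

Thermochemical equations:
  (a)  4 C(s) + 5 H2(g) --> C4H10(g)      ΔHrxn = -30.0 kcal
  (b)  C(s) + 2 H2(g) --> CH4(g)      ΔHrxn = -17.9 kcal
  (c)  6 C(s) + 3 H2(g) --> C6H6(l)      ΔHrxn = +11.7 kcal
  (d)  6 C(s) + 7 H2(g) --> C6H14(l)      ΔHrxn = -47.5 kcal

(a) reversed and × 1/2 (C4H10(g) must end up as a reactant; scale by 1/2 for the 1/2 C4H10(g)): (-1/2)·(-30.0) = +15.0 kcal
(b) reversed and × 3/2 (CH4(g) must end up as a reactant; scale by 3/2 for the 3/2 CH4(g)): (-3/2)·(-17.9) = +26.85 kcal
(c) × 3 (×3 to match 3 C6H6(l) in the target): (3)·(+11.7) = +35.1 kcal
(d) reversed and × 3/2 (reverse to put C6H14(l) on the reactant side; scale by 3/2 for the 3/2 C6H14(l)): (-3/2)·(-47.5) = +71.25 kcal
Since enthalpy is a state function, ΔHrxn = (-1/2)·(-30.0) + (-3/2)·(-17.9) + (3)·(+11.7) + (-3/2)·(-47.5) = 148.2 kcal

ΔHrxn = 148.2 kcal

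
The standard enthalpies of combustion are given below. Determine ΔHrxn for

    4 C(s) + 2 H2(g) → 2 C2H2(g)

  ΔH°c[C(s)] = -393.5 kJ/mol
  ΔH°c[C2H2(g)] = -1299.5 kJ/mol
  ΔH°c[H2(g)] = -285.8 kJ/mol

ΔHrxn = 453.4 kJ/mol

Using ΔH = Σ nΔHc°(reactants) − Σ nΔHc°(products):
= [4·(-393.5) + 2·(-285.8)] − [2·(-1299.5)]
= 453.4 kJ/mol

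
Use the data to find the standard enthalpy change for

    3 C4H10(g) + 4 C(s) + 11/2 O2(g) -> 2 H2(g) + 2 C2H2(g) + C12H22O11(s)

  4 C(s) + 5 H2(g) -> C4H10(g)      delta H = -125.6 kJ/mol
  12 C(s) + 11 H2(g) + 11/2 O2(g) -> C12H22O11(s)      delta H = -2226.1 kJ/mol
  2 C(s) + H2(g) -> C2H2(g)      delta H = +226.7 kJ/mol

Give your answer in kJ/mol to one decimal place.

delta H = -1395.9 kJ/mol

equation 1 reversed and × 3 (reverse to put C4H10(g) on the reactant side; ×3 to match 3 C4H10(g) in the target): (-3)·(-125.6) = +376.8 kJ/mol
equation 2 as written (C12H22O11(s) already on the product side): -2226.1 kJ/mol
equation 3 × 2 (scale by 2 for the 2 C2H2(g)): (2)·(+226.7) = +453.4 kJ/mol
delta H = (-3)·(-125.6) + (1)·(-2226.1) + (2)·(+226.7) = -1395.9 kJ/mol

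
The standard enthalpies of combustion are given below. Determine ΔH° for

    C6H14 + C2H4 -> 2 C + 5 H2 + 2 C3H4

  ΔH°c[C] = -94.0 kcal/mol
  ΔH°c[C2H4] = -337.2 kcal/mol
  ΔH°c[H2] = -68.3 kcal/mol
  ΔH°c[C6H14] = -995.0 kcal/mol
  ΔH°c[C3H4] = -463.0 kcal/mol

ΔH° = 123.3 kcal/mol

With combustion enthalpies, reactants minus products:
= [1·(-995.0) + 1·(-337.2)] − [2·(-94.0) + 5·(-68.3) + 2·(-463.0)]
= 123.3 kcal/mol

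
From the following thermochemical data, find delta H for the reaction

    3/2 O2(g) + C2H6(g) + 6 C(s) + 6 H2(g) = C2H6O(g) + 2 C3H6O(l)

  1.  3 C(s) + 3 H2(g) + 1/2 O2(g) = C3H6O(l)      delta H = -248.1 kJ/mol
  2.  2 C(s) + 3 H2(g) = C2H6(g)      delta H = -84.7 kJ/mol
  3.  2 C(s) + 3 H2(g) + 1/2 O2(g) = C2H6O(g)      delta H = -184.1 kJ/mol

eq. 1 × 2 (scale by 2 for the 2 C3H6O(l)): (2)·(-248.1) = -496.2 kJ/mol
eq. 2 reversed (reverse to put C2H6(g) on the reactant side): +84.7 kJ/mol
eq. 3 as written (C2H6O(g) already on the product side): -184.1 kJ/mol
delta H = (-496.2) + (+84.7) + (-184.1) = -595.6 kJ/mol

delta H = -595.6 kJ/mol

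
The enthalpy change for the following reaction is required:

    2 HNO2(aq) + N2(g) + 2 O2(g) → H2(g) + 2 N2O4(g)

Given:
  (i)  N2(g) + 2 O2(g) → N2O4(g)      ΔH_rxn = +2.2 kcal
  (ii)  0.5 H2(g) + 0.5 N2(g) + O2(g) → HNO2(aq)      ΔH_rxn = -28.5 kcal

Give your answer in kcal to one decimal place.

(i) × 2 (×2 to match 2 N2O4(g) in the target): (2)·(+2.2) = +4.4 kcal
(ii) reversed and × 2 (HNO2(aq) must end up as a reactant; ×2 to match 2 HNO2(aq) in the target): (-2)·(-28.5) = +57.0 kcal
ΔH_rxn = (2)·(+2.2) + (-2)·(-28.5) = 61.4 kcal

ΔH_rxn = 61.4 kcal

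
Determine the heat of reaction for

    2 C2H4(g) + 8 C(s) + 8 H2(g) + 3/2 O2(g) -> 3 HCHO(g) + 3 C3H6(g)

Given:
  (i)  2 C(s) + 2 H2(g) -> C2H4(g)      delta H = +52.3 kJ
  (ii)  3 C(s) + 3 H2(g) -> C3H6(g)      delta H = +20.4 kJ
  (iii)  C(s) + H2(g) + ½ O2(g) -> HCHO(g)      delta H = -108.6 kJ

delta H = -369.2 kJ

(i) reversed and × 2 (reverse to put C2H4(g) on the reactant side; ×2 to match 2 C2H4(g) in the target): (-2)·(+52.3) = -104.6 kJ
(ii) × 3 (scale by 3 for the 3 C3H6(g)): (3)·(+20.4) = +61.2 kJ
(iii) × 3 (×3 to match 3 HCHO(g) in the target): (3)·(-108.6) = -325.8 kJ
Since enthalpy is a state function, delta H = (-2)·(+52.3) + (3)·(+20.4) + (3)·(-108.6) = -369.2 kJ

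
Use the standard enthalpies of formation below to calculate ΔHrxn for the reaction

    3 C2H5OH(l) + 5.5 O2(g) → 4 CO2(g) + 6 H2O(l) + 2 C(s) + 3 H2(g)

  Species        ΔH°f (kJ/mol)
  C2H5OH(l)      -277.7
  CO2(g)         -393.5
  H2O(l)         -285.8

Products: 4·(-393.5) + 6·(-285.8) + 2·(+0.0) + 3·(+0.0) = -3288.8
Reactants: 3·(-277.7) + 11/2·(+0.0) = -833.1
ΔHrxn = (-3288.8) − (-833.1) = -2455.7 kJ/mol

ΔHrxn = -2455.7 kJ/mol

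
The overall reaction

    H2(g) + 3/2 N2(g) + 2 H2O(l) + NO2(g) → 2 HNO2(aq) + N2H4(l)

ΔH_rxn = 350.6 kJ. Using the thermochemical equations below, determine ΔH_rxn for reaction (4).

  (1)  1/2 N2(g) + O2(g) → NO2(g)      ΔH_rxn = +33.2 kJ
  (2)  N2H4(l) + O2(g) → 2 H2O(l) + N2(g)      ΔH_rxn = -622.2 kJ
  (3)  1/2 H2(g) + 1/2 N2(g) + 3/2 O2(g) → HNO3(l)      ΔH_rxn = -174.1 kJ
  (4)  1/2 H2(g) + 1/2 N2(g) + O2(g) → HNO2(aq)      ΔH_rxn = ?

(1) reversed: -33.2 kJ
(2) reversed: +622.2 kJ
(3): not needed.
(4) × 2: contributes 2·x
+350.6 = (-33.2) + (+622.2) + 2·x
x = (+350.6 − (+589.0)) / (2) = -119.2 kJ

ΔH_rxn = -119.2 kJ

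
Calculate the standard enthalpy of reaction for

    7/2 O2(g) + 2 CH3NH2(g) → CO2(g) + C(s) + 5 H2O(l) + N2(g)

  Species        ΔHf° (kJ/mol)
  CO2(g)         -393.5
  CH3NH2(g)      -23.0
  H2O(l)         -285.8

Products: 1·(-393.5) + 1·(+0.0) + 5·(-285.8) + 1·(+0.0) = -1822.5
Reactants: 7/2·(+0.0) + 2·(-23.0) = -46.0
ΔH° = (-1822.5) − (-46.0) = -1776.5 kJ/mol

ΔH° = -1776.5 kJ/mol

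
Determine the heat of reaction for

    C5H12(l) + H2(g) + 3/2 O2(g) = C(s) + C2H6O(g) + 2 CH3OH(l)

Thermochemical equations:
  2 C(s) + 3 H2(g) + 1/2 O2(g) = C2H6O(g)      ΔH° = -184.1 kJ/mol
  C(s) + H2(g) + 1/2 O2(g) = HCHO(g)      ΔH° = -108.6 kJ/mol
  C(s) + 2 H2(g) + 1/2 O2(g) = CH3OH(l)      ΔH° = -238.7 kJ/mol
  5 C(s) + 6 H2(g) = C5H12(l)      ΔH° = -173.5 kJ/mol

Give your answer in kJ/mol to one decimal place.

ΔH° = -488.0 kJ/mol

equation 1 as written (C2H6O(g) already on the product side): -184.1 kJ/mol
equation 2: not needed (HCHO(g) appears nowhere else).
equation 3 × 2 (×2 to match 2 CH3OH(l) in the target): (2)·(-238.7) = -477.4 kJ/mol
equation 4 reversed (reverse to put C5H12(l) on the reactant side): +173.5 kJ/mol
ΔH° = (1)·(-184.1) + (2)·(-238.7) + (-1)·(-173.5) = -488.0 kJ/mol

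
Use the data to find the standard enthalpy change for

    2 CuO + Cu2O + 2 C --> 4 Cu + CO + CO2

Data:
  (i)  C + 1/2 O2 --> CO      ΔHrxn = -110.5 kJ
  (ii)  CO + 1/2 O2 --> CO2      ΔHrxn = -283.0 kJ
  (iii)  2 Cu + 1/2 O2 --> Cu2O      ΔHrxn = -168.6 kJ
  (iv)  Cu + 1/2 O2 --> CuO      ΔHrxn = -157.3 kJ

ΔHrxn = -20.8 kJ

(i) × 2 (×2 to match 2 C in the target): (2)·(-110.5) = -221.0 kJ
(ii) as written (CO2 already on the product side): -283.0 kJ
(iii) reversed (Cu2O must end up as a reactant): +168.6 kJ
(iv) reversed and × 2 (reverse to put CuO on the reactant side; ×2 to match 2 CuO in the target): (-2)·(-157.3) = +314.6 kJ
ΔHrxn = (-221.0) + (-283.0) + (+168.6) + (+314.6) = -20.8 kJ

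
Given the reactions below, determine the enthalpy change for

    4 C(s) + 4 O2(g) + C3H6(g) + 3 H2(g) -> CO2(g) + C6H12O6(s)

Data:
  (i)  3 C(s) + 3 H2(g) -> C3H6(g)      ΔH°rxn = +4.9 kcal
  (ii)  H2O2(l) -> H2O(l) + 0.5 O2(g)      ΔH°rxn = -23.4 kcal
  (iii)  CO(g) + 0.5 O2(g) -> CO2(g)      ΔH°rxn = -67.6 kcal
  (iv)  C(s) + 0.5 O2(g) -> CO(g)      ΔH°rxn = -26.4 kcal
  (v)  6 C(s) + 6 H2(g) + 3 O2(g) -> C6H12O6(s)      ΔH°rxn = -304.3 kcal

ΔH°rxn = -403.2 kcal

(i) reversed (reverse to put C3H6(g) on the reactant side): -4.9 kcal
(ii): not needed (H2O2(l) appears nowhere else).
(iii) as written (CO2(g) already on the product side): -67.6 kcal
(iv) as written: -26.4 kcal
(v) as written (C6H12O6(s) already on the product side): -304.3 kcal
By Hess's law, ΔH°rxn = (-4.9) + (-67.6) + (-26.4) + (-304.3) = -403.2 kcal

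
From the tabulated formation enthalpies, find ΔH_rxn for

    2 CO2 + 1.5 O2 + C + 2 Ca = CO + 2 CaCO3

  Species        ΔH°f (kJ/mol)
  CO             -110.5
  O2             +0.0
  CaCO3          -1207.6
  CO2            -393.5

Products: 1·(-110.5) + 2·(-1207.6) = -2525.7
Reactants: 2·(-393.5) + 3/2·(+0.0) + 1·(+0.0) + 2·(+0.0) = -787.0
ΔH_rxn = (-2525.7) − (-787.0) = -1738.7 kJ/mol

ΔH_rxn = -1738.7 kJ/mol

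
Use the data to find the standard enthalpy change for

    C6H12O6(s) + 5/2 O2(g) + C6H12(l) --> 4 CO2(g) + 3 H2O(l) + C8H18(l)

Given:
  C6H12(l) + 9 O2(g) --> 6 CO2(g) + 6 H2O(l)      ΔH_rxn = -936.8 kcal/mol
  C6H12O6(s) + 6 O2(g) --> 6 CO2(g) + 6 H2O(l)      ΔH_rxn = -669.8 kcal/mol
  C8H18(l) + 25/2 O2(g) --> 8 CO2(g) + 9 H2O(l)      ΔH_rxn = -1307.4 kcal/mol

ΔH_rxn = -299.2 kcal/mol

equation 1 as written: -936.8 kcal/mol
equation 2 as written: -669.8 kcal/mol
equation 3 reversed: +1307.4 kcal/mol
Summing the manipulated equations, ΔH_rxn = (1)·(-936.8) + (1)·(-669.8) + (-1)·(-1307.4) = -299.2 kcal/mol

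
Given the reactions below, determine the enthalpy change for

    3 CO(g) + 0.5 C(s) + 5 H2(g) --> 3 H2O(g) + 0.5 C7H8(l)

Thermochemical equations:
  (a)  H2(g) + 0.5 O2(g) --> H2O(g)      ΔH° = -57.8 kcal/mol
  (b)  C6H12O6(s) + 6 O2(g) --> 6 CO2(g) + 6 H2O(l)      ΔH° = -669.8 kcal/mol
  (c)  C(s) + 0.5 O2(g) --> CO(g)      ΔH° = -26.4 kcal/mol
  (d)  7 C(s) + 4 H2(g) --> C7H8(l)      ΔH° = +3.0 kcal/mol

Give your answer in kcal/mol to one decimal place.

(a) × 3: (3)·(-57.8) = -173.4 kcal/mol
(b): not needed.
(c) reversed and × 3: (-3)·(-26.4) = +79.2 kcal/mol
(d) × 1/2: (1/2)·(+3.0) = +1.5 kcal/mol
ΔH° = (-173.4) + (+79.2) + (+1.5) = -92.7 kcal/mol

ΔH° = -92.7 kcal/mol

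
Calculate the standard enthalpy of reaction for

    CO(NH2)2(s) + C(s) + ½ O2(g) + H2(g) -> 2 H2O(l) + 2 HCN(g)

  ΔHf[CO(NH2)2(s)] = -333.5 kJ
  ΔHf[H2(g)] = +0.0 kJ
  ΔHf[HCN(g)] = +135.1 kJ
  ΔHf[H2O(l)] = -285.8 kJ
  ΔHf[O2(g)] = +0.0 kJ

Products: 2·(-285.8) + 2·(+135.1) = -301.4
Reactants: 1·(-333.5) + 1·(+0.0) + 1/2·(+0.0) + 1·(+0.0) = -333.5
ΔH_rxn = (-301.4) − (-333.5) = 32.1 kJ

ΔH_rxn = 32.1 kJ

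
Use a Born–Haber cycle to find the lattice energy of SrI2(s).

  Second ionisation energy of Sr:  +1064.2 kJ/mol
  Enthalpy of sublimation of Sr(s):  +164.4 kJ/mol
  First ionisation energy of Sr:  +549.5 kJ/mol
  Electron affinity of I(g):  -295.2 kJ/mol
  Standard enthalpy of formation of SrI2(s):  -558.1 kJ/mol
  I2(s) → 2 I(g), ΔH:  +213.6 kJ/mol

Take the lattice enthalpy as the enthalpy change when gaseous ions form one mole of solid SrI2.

U = -1959.4 kJ/mol

ΔHf° = 1·ΔHsub + 1·(ΣIE) + 1·D(I2) + 2·EA + U
-558.1 = 1·(+164.4) + 1·(+1613.7) + 1·(+213.6) + 2·(-295.2) + U
U = -558.1 − (+1401.3) = -1959.4 kJ/mol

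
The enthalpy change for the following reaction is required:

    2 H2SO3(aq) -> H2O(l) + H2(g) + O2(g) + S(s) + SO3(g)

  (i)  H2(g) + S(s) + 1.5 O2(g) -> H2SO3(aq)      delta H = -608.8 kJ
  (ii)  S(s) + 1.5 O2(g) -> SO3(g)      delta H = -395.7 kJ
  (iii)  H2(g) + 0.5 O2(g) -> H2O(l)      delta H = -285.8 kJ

delta H = 536.1 kJ

(i) reversed and × 2 (H2SO3(aq) must end up as a reactant; scale by 2 for the 2 H2SO3(aq)): (-2)·(-608.8) = +1217.6 kJ
(ii) as written (SO3(g) already on the product side): -395.7 kJ
(iii) as written (H2O(l) already on the product side): -285.8 kJ
Since enthalpy is a state function, delta H = (+1217.6) + (-395.7) + (-285.8) = 536.1 kJ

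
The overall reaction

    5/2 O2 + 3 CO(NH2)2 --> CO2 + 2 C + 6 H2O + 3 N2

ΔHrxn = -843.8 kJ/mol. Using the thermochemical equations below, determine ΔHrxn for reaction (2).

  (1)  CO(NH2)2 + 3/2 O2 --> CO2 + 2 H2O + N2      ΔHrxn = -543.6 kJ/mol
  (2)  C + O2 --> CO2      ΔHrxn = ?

ΔHrxn = -393.5 kJ/mol

(1) × 3 (×3 to match 3 CO(NH2)2 in the target): (3)·(-543.6) = -1630.8 kJ/mol
(2) reversed and × 2 (C must end up as a product; ×2 to match 2 C in the target): contributes −2·x
-843.8 = (-1630.8) − 2·x
x = (-843.8 − (-1630.8)) / (-2) = -393.5 kJ/mol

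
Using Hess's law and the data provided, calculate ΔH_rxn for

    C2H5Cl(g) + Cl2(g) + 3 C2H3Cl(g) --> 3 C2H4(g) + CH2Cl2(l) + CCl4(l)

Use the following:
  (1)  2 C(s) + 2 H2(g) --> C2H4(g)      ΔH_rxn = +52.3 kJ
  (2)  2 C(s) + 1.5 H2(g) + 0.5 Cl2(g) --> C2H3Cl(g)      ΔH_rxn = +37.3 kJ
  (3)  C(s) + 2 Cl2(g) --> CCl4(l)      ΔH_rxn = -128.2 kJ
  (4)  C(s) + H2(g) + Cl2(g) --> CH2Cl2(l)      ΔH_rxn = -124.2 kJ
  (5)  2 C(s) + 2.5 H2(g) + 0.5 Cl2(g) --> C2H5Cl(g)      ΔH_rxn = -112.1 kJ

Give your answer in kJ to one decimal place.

ΔH_rxn = -95.3 kJ

(1) × 3 (×3 to match 3 C2H4(g) in the target): (3)·(+52.3) = +156.9 kJ
(2) reversed and × 3 (C2H3Cl(g) must end up as a reactant; scale by 3 for the 3 C2H3Cl(g)): (-3)·(+37.3) = -111.9 kJ
(3) as written (CCl4(l) already on the product side): -128.2 kJ
(4) as written (CH2Cl2(l) already on the product side): -124.2 kJ
(5) reversed (reverse to put C2H5Cl(g) on the reactant side): +112.1 kJ
Summing the manipulated equations, ΔH_rxn = (+156.9) + (-111.9) + (-128.2) + (-124.2) + (+112.1) = -95.3 kJ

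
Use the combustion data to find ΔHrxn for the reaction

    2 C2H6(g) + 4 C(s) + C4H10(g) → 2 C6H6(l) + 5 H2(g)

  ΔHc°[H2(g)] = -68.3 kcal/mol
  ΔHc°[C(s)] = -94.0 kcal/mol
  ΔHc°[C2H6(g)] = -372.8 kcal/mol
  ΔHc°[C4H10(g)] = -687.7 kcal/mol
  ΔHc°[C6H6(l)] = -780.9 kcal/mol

With combustion enthalpies, reactants minus products:
= [2·(-372.8) + 4·(-94.0) + 1·(-687.7)] − [2·(-780.9) + 5·(-68.3)]
= 94.0 kcal/mol

ΔHrxn = 94.0 kcal/mol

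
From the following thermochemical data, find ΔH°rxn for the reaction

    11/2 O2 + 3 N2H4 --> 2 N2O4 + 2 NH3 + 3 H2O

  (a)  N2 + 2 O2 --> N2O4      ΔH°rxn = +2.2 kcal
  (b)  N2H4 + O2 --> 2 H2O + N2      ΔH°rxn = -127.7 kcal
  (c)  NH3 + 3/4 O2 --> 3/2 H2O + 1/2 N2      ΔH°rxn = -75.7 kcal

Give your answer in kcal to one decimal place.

(a) × 2: (2)·(+2.2) = +4.4 kcal
(b) × 3: (3)·(-127.7) = -383.1 kcal
(c) reversed and × 2: (-2)·(-75.7) = +151.4 kcal
ΔH°rxn = (2)·(+2.2) + (3)·(-127.7) + (-2)·(-75.7) = -227.3 kcal

ΔH°rxn = -227.3 kcal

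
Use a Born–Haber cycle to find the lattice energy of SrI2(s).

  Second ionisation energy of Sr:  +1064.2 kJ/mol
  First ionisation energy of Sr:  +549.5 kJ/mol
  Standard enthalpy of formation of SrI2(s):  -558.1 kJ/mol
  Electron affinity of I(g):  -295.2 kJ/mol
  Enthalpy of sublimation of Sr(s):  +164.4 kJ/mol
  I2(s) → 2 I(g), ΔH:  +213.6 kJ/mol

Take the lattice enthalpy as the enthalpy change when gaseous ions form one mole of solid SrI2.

ΔHf° = 1·ΔHsub + 1·(ΣIE) + 1·D(I2) + 2·EA + U
-558.1 = 1·(+164.4) + 1·(+1613.7) + 1·(+213.6) + 2·(-295.2) + U
U = -558.1 − (+1401.3) = -1959.4 kJ/mol

U = -1959.4 kJ/mol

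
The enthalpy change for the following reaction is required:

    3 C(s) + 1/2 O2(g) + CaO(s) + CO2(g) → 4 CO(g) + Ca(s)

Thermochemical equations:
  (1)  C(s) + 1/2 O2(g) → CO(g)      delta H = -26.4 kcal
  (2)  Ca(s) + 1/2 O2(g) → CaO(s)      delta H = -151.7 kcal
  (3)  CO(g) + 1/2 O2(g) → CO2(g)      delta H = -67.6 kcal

(1) × 3 (scale by 3 for the 3 C(s)): (3)·(-26.4) = -79.2 kcal
(2) reversed (reverse to put CaO(s) on the reactant side): +151.7 kcal
(3) reversed (CO2(g) must end up as a reactant): +67.6 kcal
Summing the manipulated equations, delta H = (3)·(-26.4) + (-1)·(-151.7) + (-1)·(-67.6) = 140.1 kcal

delta H = 140.1 kcal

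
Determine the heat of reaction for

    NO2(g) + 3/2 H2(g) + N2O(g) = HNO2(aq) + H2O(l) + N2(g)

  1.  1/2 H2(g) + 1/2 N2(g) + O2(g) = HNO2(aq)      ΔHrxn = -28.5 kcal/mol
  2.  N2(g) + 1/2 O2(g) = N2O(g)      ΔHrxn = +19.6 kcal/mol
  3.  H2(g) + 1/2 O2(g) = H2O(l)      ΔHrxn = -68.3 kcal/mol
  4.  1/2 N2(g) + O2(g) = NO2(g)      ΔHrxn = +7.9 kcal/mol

eq. 1 as written: -28.5 kcal/mol
eq. 2 reversed: -19.6 kcal/mol
eq. 3 as written: -68.3 kcal/mol
eq. 4 reversed: -7.9 kcal/mol
Summing the manipulated equations, ΔHrxn = (-28.5) + (-19.6) + (-68.3) + (-7.9) = -124.3 kcal/mol

ΔHrxn = -124.3 kcal/mol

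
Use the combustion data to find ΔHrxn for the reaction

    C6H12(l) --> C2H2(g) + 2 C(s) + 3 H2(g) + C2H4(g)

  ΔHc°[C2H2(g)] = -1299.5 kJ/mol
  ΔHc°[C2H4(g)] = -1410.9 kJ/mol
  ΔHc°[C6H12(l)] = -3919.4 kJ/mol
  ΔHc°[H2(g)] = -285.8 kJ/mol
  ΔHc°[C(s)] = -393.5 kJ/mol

ΔHrxn = 435.4 kJ/mol

With combustion enthalpies, reactants minus products:
= [1·(-3919.4)] − [1·(-1299.5) + 2·(-393.5) + 3·(-285.8) + 1·(-1410.9)]
= 435.4 kJ/mol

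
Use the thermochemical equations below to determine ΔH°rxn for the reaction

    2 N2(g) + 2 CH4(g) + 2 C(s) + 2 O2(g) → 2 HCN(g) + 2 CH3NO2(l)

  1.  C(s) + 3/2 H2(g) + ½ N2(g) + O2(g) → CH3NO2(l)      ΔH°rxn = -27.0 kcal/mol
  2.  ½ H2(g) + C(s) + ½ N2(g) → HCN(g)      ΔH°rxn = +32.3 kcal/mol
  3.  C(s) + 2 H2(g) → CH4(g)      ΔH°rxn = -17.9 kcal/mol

eq. 1 × 2 (×2 to match 2 CH3NO2(l) in the target): (2)·(-27.0) = -54.0 kcal/mol
eq. 2 × 2 (scale by 2 for the 2 HCN(g)): (2)·(+32.3) = +64.6 kcal/mol
eq. 3 reversed and × 2 (reverse to put CH4(g) on the reactant side; ×2 to match 2 CH4(g) in the target): (-2)·(-17.9) = +35.8 kcal/mol
Since enthalpy is a state function, ΔH°rxn = (-54.0) + (+64.6) + (+35.8) = 46.4 kcal/mol

ΔH°rxn = 46.4 kcal/mol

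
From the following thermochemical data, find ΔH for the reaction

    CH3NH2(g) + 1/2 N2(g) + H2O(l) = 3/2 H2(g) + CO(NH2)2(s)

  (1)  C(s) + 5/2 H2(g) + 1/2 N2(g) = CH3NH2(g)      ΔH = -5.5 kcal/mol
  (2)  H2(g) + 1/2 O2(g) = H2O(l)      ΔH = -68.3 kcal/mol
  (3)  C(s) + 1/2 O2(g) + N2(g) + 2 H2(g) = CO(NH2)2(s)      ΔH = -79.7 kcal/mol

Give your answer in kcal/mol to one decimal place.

ΔH = -5.9 kcal/mol

(1) reversed: +5.5 kcal/mol
(2) reversed: +68.3 kcal/mol
(3) as written: -79.7 kcal/mol
ΔH = (-1)·(-5.5) + (-1)·(-68.3) + (1)·(-79.7) = -5.9 kcal/mol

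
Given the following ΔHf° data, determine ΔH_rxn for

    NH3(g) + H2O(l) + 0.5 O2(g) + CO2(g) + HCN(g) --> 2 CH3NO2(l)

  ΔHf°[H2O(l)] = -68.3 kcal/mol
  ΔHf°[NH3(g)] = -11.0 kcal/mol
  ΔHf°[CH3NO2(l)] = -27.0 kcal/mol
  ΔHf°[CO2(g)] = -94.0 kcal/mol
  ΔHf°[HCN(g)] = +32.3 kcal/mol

ΔH°rxn = Σ nΔHf°(products) − Σ nΔHf°(reactants).
Products: 2·(-27.0) = -54.0
Reactants: 1·(-11.0) + 1·(-68.3) + 1/2·(+0.0) + 1·(-94.0) + 1·(+32.3) = -141.0
ΔH_rxn = (-54.0) − (-141.0) = 87.0 kcal/mol

ΔH_rxn = 87.0 kcal/mol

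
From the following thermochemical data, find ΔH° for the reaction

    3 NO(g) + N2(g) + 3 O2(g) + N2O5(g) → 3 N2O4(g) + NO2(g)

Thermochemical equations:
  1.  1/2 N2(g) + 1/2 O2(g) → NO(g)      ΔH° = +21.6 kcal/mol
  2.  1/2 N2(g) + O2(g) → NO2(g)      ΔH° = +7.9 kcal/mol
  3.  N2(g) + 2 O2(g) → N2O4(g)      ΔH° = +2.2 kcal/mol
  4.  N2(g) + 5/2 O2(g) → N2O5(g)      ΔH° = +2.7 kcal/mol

eq. 1 reversed and × 3 (NO(g) must end up as a reactant; scale by 3 for the 3 NO(g)): (-3)·(+21.6) = -64.8 kcal/mol
eq. 2 as written (NO2(g) already on the product side): +7.9 kcal/mol
eq. 3 × 3 (scale by 3 for the 3 N2O4(g)): (3)·(+2.2) = +6.6 kcal/mol
eq. 4 reversed (N2O5(g) must end up as a reactant): -2.7 kcal/mol
ΔH° = (-64.8) + (+7.9) + (+6.6) + (-2.7) = -53.0 kcal/mol

ΔH° = -53.0 kcal/mol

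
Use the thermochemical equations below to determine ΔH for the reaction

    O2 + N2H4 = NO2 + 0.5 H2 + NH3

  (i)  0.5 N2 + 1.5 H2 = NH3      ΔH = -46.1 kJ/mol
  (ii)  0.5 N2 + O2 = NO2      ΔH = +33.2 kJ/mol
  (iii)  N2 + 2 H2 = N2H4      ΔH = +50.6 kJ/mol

(i) as written (NH3 already on the product side): -46.1 kJ/mol
(ii) as written (NO2 already on the product side): +33.2 kJ/mol
(iii) reversed (N2H4 must end up as a reactant): -50.6 kJ/mol
Since enthalpy is a state function, ΔH = (-46.1) + (+33.2) + (-50.6) = -63.5 kJ/mol

ΔH = -63.5 kJ/mol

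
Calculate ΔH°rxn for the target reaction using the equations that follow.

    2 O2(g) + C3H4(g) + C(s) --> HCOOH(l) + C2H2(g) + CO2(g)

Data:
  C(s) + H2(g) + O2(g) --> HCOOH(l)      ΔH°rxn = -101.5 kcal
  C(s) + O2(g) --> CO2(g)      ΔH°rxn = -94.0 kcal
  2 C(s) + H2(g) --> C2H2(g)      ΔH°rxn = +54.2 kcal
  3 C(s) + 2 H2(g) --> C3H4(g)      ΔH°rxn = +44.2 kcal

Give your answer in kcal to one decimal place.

ΔH°rxn = -185.5 kcal

equation 1 as written: -101.5 kcal
equation 2 as written: -94.0 kcal
equation 3 as written: +54.2 kcal
equation 4 reversed: -44.2 kcal
By Hess's law, ΔH°rxn = (-101.5) + (-94.0) + (+54.2) + (-44.2) = -185.5 kcal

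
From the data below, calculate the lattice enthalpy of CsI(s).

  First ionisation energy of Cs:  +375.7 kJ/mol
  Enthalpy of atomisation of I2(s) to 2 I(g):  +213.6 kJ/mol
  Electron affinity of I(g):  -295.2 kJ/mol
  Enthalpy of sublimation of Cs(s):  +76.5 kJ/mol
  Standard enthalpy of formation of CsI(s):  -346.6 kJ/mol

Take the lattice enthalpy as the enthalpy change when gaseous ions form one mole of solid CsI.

ΔHf° = 1·ΔHsub + 1·(ΣIE) + 1/2·D(I2) + 1·EA + U
-346.6 = 1·(+76.5) + 1·(+375.7) + 1/2·(+213.6) + 1·(-295.2) + U
U = -346.6 − (+263.8) = -610.4 kJ/mol

U = -610.4 kJ/mol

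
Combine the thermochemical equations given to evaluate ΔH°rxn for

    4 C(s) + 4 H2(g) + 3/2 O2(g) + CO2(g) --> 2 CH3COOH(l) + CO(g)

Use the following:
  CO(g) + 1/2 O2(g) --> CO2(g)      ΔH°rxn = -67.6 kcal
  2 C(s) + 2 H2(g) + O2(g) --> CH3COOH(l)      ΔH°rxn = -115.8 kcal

ΔH°rxn = -164.0 kcal

equation 1 reversed (reverse to put CO(g) on the product side): +67.6 kcal
equation 2 × 2 (×2 to match 2 CH3COOH(l) in the target): (2)·(-115.8) = -231.6 kcal
ΔH°rxn = (+67.6) + (-231.6) = -164.0 kcal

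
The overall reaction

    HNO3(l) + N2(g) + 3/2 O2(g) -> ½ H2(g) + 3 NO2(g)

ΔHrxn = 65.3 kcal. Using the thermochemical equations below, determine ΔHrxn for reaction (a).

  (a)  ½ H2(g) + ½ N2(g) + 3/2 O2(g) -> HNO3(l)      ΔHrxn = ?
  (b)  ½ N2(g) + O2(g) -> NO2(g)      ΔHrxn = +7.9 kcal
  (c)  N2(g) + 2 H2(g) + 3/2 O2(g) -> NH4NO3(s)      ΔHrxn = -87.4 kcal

ΔHrxn = -41.6 kcal

(a) reversed: contributes −x
(b) × 3: (3)·(+7.9) = +23.7 kcal
(c): not needed.
+65.3 = (+23.7) − x
x = (+65.3 − (+23.7)) / (-1) = -41.6 kcal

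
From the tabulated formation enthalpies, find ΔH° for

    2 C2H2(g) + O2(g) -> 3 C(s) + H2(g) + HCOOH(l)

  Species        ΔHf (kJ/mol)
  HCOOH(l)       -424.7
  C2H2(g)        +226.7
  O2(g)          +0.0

Products: 3·(+0.0) + 1·(+0.0) + 1·(-424.7) = -424.7
Reactants: 2·(+226.7) + 1·(+0.0) = +453.4
ΔH° = (-424.7) − (+453.4) = -878.1 kJ/mol

ΔH° = -878.1 kJ/mol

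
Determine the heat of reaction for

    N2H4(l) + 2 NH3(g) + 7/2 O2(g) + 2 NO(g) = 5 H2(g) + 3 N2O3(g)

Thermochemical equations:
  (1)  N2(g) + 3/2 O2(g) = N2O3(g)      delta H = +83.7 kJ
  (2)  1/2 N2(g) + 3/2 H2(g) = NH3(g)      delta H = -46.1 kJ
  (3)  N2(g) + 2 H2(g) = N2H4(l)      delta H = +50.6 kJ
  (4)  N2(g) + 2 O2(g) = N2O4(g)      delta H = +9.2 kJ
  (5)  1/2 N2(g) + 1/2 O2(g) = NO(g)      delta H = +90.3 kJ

(1) × 3 (×3 to match 3 N2O3(g) in the target): (3)·(+83.7) = +251.1 kJ
(2) reversed and × 2 (reverse to put NH3(g) on the reactant side; scale by 2 for the 2 NH3(g)): (-2)·(-46.1) = +92.2 kJ
(3) reversed (N2H4(l) must end up as a reactant): -50.6 kJ
(4): not needed (N2O4(g) appears nowhere else).
(5) reversed and × 2 (NO(g) must end up as a reactant; scale by 2 for the 2 NO(g)): (-2)·(+90.3) = -180.6 kJ
Summing the manipulated equations, delta H = (3)·(+83.7) + (-2)·(-46.1) + (-1)·(+50.6) + (-2)·(+90.3) = 112.1 kJ

delta H = 112.1 kJ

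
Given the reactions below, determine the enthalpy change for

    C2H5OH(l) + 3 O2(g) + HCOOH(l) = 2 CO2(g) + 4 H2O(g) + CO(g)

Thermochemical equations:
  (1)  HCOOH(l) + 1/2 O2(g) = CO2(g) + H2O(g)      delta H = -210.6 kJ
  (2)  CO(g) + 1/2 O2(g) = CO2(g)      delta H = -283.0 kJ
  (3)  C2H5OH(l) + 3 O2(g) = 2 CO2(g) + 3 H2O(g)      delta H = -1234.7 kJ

delta H = -1162.3 kJ

(1) as written (HCOOH(l) already on the reactant side): -210.6 kJ
(2) reversed (CO(g) must end up as a product): +283.0 kJ
(3) as written (C2H5OH(l) already on the reactant side): -1234.7 kJ
delta H = (1)·(-210.6) + (-1)·(-283.0) + (1)·(-1234.7) = -1162.3 kJ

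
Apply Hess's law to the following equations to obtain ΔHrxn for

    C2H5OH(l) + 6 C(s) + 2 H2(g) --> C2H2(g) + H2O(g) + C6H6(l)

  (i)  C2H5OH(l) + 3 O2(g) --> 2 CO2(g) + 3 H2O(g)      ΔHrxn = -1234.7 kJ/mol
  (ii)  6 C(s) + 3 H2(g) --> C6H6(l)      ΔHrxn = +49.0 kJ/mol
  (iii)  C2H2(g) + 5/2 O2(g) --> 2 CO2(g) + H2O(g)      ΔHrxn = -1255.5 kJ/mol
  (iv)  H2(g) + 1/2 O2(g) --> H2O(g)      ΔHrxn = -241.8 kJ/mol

ΔHrxn = 311.6 kJ/mol

(i) as written: -1234.7 kJ/mol
(ii) as written: +49.0 kJ/mol
(iii) reversed: +1255.5 kJ/mol
(iv) reversed: +241.8 kJ/mol
Summing the manipulated equations, ΔHrxn = (1)·(-1234.7) + (1)·(+49.0) + (-1)·(-1255.5) + (-1)·(-241.8) = 311.6 kJ/mol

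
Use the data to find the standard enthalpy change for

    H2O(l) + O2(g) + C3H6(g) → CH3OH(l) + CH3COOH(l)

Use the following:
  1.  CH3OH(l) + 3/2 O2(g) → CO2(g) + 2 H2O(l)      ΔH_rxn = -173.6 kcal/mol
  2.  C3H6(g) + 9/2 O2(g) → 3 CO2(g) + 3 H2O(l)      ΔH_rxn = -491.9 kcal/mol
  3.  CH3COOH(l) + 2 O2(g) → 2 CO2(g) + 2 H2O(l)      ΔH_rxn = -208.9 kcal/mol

eq. 1 reversed: +173.6 kcal/mol
eq. 2 as written: -491.9 kcal/mol
eq. 3 reversed: +208.9 kcal/mol
By Hess's law, ΔH_rxn = (+173.6) + (-491.9) + (+208.9) = -109.4 kcal/mol

ΔH_rxn = -109.4 kcal/mol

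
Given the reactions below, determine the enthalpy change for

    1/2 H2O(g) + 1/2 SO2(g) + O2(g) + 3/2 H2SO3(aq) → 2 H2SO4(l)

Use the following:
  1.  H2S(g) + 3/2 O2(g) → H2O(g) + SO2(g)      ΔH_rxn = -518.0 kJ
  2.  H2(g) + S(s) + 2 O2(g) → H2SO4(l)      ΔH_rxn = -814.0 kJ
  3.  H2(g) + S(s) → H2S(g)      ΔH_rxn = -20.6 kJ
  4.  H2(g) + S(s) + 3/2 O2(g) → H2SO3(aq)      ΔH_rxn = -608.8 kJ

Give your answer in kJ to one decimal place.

eq. 1 reversed and × 1/2 (reverse to put H2O(g) on the reactant side; scale by 1/2 for the 1/2 H2O(g)): (-1/2)·(-518.0) = +259.0 kJ
eq. 2 × 2 (scale by 2 for the 2 H2SO4(l)): (2)·(-814.0) = -1628.0 kJ
eq. 3 reversed and × 1/2: (-1/2)·(-20.6) = +10.3 kJ
eq. 4 reversed and × 3/2 (reverse to put H2SO3(aq) on the reactant side; scale by 3/2 for the 3/2 H2SO3(aq)): (-3/2)·(-608.8) = +913.2 kJ
ΔH_rxn = (+259.0) + (-1628.0) + (+10.3) + (+913.2) = -445.5 kJ

ΔH_rxn = -445.5 kJ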